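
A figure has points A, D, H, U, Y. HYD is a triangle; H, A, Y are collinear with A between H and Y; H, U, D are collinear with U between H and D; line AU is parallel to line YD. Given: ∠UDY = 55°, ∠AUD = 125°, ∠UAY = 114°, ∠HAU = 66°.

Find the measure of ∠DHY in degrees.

1. ∠HDY = 55°  [U on ray DH]
2. ∠DYH = 66°  [AU∥YD, corresponding at A]
3. ∠DHY = 59°  [△HYD]

∠DHY = 59°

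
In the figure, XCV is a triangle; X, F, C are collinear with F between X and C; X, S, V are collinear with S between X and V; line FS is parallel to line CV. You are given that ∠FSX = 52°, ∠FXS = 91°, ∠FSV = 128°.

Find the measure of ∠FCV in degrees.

∠FCV = 37°

1. ∠SFX = 37°  [△XFS]
2. ∠CFS = 143°  [linear pair at F on XC]
3. ∠FCV = 37°  [FS∥CV, co-interior at C–F]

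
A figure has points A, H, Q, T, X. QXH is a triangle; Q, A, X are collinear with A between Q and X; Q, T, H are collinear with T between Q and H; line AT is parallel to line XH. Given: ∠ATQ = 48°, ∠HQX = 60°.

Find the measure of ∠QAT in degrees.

∠QAT = 72°

1. ∠QHX = 48°  [AT∥XH, corresponding at T]
2. ∠HXQ = 72°  [△QXH]
3. ∠QAT = 72°  [AT∥XH, corresponding at A]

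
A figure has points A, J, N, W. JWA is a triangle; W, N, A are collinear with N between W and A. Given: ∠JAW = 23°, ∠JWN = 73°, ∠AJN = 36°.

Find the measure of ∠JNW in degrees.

∠JNW = 59°

1. ∠JAN = 23°  [N on ray AW]
2. ∠ANJ = 121°  [△JNA]
3. ∠JNW = 59°  [linear pair at N on WA]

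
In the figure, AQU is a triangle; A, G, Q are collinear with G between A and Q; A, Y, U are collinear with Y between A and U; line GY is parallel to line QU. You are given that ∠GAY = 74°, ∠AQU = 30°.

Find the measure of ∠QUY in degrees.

1. ∠QAU = 74°  [G on AQ, Y on AU]
2. ∠AUQ = 76°  [△AQU]
3. ∠QUY = 76°  [Y on ray UA]

∠QUY = 76°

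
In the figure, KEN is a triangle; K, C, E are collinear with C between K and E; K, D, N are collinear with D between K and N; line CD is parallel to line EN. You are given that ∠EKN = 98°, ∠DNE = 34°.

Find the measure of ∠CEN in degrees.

1. ∠ENK = 34°  [D on ray NK]
2. ∠KEN = 48°  [△KEN]
3. ∠CEN = 48°  [C on ray EK]

∠CEN = 48°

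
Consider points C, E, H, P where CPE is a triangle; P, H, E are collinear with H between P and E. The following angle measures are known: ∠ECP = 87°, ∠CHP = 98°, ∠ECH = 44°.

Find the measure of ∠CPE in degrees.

1. ∠CHE = 82°  [linear pair at H on PE]
2. ∠CEH = 54°  [△CHE]
3. ∠CEP = 54°  [H on ray EP]
4. ∠CPE = 39°  [△CPE]

∠CPE = 39°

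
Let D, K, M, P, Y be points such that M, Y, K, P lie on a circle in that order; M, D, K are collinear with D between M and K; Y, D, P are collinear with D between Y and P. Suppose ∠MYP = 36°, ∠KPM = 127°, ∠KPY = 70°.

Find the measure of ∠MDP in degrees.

1. ∠MKP = 36°  [same arc MP]
2. ∠KDP = 74°  [△KDP]
3. ∠MDP = 106°  [linear pair at D on MK]

∠MDP = 106°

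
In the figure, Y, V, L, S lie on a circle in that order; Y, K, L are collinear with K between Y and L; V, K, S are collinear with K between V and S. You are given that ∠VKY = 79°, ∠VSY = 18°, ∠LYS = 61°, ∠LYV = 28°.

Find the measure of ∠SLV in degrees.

1. ∠SVY = 73°  [△YKV]
2. ∠SYV = 89°  [△YVS]
3. ∠SLV = 91°  [cyclic YVLS, opposite ∠Y+∠L]

∠SLV = 91°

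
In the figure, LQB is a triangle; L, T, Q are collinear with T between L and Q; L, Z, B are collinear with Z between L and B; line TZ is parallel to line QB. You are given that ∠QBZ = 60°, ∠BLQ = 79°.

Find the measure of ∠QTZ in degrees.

1. ∠LBQ = 60°  [Z on ray BL]
2. ∠BQL = 41°  [△LQB]
3. ∠LTZ = 41°  [TZ∥QB, corresponding at T]
4. ∠QTZ = 139°  [linear pair at T on LQ]

∠QTZ = 139°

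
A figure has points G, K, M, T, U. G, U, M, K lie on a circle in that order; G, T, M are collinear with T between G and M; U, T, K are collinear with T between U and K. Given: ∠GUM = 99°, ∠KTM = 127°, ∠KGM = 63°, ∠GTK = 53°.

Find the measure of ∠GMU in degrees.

1. ∠KUM = 63°  [same arc MK]
2. ∠MTU = 53°  [vertical angles at T]
3. ∠GMU = 64°  [△UTM]

∠GMU = 64°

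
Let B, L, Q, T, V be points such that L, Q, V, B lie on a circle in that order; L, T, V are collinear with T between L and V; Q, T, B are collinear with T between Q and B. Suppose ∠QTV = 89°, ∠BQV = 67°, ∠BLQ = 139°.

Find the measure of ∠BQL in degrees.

1. ∠BTL = 89°  [vertical angles at T]
2. ∠BLV = 67°  [same arc VB]
3. ∠LBQ = 24°  [△LTB]
4. ∠BQL = 17°  [△LQB]

∠BQL = 17°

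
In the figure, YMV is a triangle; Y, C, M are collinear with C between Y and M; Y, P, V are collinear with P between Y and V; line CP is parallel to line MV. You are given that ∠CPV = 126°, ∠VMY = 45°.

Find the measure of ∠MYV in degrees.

1. ∠CPY = 54°  [linear pair at P on YV]
2. ∠PCY = 45°  [CP∥MV, corresponding at C]
3. ∠CYP = 81°  [△YCP]
4. ∠MYV = 81°  [C on YM, P on YV]

∠MYV = 81°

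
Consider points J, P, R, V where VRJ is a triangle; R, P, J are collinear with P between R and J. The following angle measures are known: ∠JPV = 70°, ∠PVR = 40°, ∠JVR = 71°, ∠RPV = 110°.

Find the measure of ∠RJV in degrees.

∠RJV = 79°

1. ∠PRV = 30°  [△VRP]
2. ∠JRV = 30°  [P on ray RJ]
3. ∠RJV = 79°  [△VRJ]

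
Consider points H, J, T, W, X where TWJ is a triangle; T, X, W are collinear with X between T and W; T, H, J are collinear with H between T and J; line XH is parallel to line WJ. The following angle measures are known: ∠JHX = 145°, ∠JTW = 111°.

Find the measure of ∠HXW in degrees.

1. ∠THX = 35°  [linear pair at H on TJ]
2. ∠HTX = 111°  [X on TW, H on TJ]
3. ∠HXT = 34°  [△TXH]
4. ∠HXW = 146°  [linear pair at X on TW]

∠HXW = 146°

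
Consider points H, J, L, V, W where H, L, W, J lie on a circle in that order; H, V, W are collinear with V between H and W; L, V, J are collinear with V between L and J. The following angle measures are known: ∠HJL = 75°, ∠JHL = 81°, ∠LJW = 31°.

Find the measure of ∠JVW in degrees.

1. ∠HLJ = 24°  [△HLJ]
2. ∠HWJ = 24°  [same arc HJ]
3. ∠JVW = 125°  [△WVJ]

∠JVW = 125°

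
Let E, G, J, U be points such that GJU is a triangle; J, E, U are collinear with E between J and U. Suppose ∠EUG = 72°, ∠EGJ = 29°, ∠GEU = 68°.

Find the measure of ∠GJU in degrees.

1. ∠GEJ = 112°  [linear pair at E on JU]
2. ∠EJG = 39°  [△GJE]
3. ∠GJU = 39°  [E on ray JU]

∠GJU = 39°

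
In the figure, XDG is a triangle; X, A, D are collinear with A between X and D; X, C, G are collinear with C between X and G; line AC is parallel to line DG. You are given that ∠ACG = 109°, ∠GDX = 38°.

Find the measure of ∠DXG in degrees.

∠DXG = 71°

1. ∠ACX = 71°  [linear pair at C on XG]
2. ∠CAX = 38°  [AC∥DG, corresponding at A]
3. ∠AXC = 71°  [△XAC]
4. ∠DXG = 71°  [A on XD, C on XG]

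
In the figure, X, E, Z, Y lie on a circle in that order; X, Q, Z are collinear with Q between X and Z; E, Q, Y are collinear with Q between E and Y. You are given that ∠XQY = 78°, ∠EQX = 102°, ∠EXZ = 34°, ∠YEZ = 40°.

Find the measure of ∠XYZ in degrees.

∠XYZ = 96°

1. ∠YQZ = 102°  [linear pair at Q on XZ]
2. ∠EYZ = 34°  [same arc EZ]
3. ∠YXZ = 40°  [same arc ZY]
4. ∠XZY = 44°  [△ZQY]
5. ∠XYZ = 96°  [△XZY]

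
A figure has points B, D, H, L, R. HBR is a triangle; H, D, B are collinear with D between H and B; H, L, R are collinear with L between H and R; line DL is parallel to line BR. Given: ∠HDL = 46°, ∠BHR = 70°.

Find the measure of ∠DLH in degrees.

∠DLH = 64°

1. ∠HBR = 46°  [DL∥BR, corresponding at D]
2. ∠BRH = 64°  [△HBR]
3. ∠DLH = 64°  [DL∥BR, corresponding at L]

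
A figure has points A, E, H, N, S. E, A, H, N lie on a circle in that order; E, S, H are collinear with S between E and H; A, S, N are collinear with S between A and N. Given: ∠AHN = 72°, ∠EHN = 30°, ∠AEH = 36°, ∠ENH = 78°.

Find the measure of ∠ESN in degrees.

∠ESN = 66°

1. ∠AEN = 108°  [cyclic EAHN, opposite ∠E+∠H]
2. ∠EAN = 30°  [same arc EN]
3. ∠HEN = 72°  [△EHN]
4. ∠ANE = 42°  [△EAN]
5. ∠ESN = 66°  [△ESN]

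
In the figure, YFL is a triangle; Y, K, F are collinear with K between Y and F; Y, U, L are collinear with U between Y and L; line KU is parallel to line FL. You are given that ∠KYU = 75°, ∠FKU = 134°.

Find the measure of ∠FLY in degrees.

1. ∠UKY = 46°  [linear pair at K on YF]
2. ∠KUY = 59°  [△YKU]
3. ∠FLY = 59°  [KU∥FL, corresponding at U]

∠FLY = 59°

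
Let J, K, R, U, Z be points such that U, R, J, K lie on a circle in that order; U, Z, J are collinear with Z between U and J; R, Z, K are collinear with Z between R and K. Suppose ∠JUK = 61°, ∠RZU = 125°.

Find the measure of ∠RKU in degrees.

1. ∠JRK = 61°  [same arc JK]
2. ∠JZR = 55°  [linear pair at Z on UJ]
3. ∠RJU = 64°  [△RZJ]
4. ∠RKU = 64°  [same arc UR]

∠RKU = 64°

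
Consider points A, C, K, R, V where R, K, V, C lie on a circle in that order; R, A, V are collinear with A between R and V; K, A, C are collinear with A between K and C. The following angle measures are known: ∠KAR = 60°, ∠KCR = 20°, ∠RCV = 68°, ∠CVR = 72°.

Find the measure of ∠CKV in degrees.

∠CKV = 40°

1. ∠KAV = 120°  [linear pair at A on RV]
2. ∠KVR = 20°  [same arc RK]
3. ∠CKV = 40°  [△KAV]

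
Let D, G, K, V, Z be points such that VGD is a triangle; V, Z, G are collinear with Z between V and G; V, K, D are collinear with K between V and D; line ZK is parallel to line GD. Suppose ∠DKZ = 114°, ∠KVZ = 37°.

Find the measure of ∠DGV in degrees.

∠DGV = 77°

1. ∠VKZ = 66°  [linear pair at K on VD]
2. ∠KZV = 77°  [△VZK]
3. ∠DGV = 77°  [ZK∥GD, corresponding at Z]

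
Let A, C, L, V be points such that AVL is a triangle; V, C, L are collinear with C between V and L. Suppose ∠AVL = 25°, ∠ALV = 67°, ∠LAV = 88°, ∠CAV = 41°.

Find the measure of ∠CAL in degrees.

∠CAL = 47°

1. ∠AVC = 25°  [C on ray VL]
2. ∠ALC = 67°  [C on ray LV]
3. ∠ACV = 114°  [△AVC]
4. ∠ACL = 66°  [linear pair at C on VL]
5. ∠CAL = 47°  [△ACL]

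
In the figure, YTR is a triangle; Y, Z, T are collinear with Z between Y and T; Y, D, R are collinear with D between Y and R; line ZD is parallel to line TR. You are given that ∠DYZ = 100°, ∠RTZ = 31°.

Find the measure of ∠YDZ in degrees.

1. ∠RYT = 100°  [Z on YT, D on YR]
2. ∠RTY = 31°  [Z on ray TY]
3. ∠TRY = 49°  [△YTR]
4. ∠YDZ = 49°  [ZD∥TR, corresponding at D]

∠YDZ = 49°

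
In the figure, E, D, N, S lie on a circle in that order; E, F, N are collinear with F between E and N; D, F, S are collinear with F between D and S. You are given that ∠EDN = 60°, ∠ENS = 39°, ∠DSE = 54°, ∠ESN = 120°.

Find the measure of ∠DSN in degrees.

∠DSN = 66°

1. ∠EDS = 39°  [same arc ES]
2. ∠NES = 21°  [△ENS]
3. ∠DES = 87°  [△EDS]
4. ∠NDS = 21°  [same arc NS]
5. ∠DNS = 93°  [cyclic EDNS, opposite ∠E+∠N]
6. ∠DSN = 66°  [△DNS]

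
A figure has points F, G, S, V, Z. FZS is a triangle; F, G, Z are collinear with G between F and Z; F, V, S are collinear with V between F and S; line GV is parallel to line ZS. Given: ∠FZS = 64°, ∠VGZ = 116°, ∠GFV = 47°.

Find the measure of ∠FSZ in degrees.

∠FSZ = 69°

1. ∠FGV = 64°  [GV∥ZS, corresponding at G]
2. ∠FVG = 69°  [△FGV]
3. ∠FSZ = 69°  [GV∥ZS, corresponding at V]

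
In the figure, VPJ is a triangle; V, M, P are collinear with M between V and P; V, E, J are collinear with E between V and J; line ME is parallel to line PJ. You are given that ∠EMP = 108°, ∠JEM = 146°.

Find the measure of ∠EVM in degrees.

∠EVM = 74°

1. ∠EMV = 72°  [linear pair at M on VP]
2. ∠MEV = 34°  [linear pair at E on VJ]
3. ∠EVM = 74°  [△VME]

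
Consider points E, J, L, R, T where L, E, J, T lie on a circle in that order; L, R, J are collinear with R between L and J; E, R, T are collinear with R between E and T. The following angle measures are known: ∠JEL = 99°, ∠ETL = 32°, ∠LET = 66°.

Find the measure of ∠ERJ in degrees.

1. ∠JTL = 81°  [cyclic LEJT, opposite ∠E+∠T]
2. ∠EJL = 32°  [same arc LE]
3. ∠LJT = 66°  [same arc LT]
4. ∠JLT = 33°  [△LJT]
5. ∠JET = 33°  [same arc JT]
6. ∠ERJ = 115°  [△ERJ]

∠ERJ = 115°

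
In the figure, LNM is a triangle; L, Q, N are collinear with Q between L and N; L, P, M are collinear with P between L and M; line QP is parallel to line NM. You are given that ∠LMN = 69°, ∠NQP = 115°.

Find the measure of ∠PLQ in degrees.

∠PLQ = 46°

1. ∠LPQ = 69°  [QP∥NM, corresponding at P]
2. ∠LQP = 65°  [linear pair at Q on LN]
3. ∠PLQ = 46°  [△LQP]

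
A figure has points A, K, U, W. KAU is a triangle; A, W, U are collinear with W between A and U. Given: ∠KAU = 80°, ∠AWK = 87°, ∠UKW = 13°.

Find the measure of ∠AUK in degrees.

1. ∠KWU = 93°  [linear pair at W on AU]
2. ∠KUW = 74°  [△KWU]
3. ∠AUK = 74°  [W on ray UA]

∠AUK = 74°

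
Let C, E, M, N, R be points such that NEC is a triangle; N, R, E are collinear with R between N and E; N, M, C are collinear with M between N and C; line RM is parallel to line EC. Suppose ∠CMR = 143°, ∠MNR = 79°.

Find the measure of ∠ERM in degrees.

1. ∠NMR = 37°  [linear pair at M on NC]
2. ∠MRN = 64°  [△NRM]
3. ∠ERM = 116°  [linear pair at R on NE]

∠ERM = 116°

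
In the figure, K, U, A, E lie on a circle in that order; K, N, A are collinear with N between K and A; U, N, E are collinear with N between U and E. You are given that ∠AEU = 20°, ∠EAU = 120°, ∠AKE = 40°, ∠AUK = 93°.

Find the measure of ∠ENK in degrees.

1. ∠AKU = 20°  [same arc UA]
2. ∠AUE = 40°  [△UAE]
3. ∠KAU = 67°  [△KUA]
4. ∠ANU = 73°  [△UNA]
5. ∠ENK = 73°  [vertical angles at N]

∠ENK = 73°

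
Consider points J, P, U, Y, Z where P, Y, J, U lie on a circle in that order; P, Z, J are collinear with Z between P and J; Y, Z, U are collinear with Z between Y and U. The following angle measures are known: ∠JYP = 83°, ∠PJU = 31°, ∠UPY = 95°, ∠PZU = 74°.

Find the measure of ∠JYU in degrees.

1. ∠JUP = 97°  [cyclic PYJU, opposite ∠Y+∠U]
2. ∠JPU = 52°  [△PJU]
3. ∠JYU = 52°  [same arc JU]

∠JYU = 52°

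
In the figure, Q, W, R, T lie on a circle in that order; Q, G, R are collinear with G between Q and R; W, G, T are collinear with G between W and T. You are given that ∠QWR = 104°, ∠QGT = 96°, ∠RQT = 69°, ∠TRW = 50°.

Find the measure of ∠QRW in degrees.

1. ∠RGW = 96°  [vertical angles at G]
2. ∠RWT = 69°  [same arc RT]
3. ∠QRW = 15°  [△WGR]

∠QRW = 15°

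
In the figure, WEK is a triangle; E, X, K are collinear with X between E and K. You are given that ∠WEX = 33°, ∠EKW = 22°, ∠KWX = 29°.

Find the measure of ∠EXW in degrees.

∠EXW = 51°

1. ∠WKX = 22°  [X on ray KE]
2. ∠KXW = 129°  [△WXK]
3. ∠EXW = 51°  [linear pair at X on EK]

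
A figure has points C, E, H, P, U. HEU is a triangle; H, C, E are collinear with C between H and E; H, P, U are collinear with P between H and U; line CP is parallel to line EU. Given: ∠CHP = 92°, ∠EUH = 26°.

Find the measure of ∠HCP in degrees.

1. ∠EHU = 92°  [C on HE, P on HU]
2. ∠HEU = 62°  [△HEU]
3. ∠HCP = 62°  [CP∥EU, corresponding at C]

∠HCP = 62°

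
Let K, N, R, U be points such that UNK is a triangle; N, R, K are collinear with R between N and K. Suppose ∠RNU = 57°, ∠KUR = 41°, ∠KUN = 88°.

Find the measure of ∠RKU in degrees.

1. ∠KNU = 57°  [R on ray NK]
2. ∠NKU = 35°  [△UNK]
3. ∠RKU = 35°  [R on ray KN]

∠RKU = 35°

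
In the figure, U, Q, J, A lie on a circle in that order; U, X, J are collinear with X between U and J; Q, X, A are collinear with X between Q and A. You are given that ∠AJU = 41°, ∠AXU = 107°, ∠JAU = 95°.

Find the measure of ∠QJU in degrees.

∠QJU = 29°

1. ∠AUJ = 44°  [△UJA]
2. ∠JXQ = 107°  [vertical angles at X]
3. ∠AQJ = 44°  [same arc JA]
4. ∠QJU = 29°  [△QXJ]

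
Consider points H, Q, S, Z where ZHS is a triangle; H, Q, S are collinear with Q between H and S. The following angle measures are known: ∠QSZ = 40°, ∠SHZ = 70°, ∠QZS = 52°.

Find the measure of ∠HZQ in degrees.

∠HZQ = 18°

1. ∠SQZ = 88°  [△ZQS]
2. ∠QHZ = 70°  [Q on ray HS]
3. ∠HQZ = 92°  [linear pair at Q on HS]
4. ∠HZQ = 18°  [△ZHQ]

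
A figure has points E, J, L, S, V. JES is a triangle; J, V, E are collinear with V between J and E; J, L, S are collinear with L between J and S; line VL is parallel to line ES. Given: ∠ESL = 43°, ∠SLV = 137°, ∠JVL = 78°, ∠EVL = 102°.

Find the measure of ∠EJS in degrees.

∠EJS = 59°

1. ∠ESJ = 43°  [L on ray SJ]
2. ∠JES = 78°  [VL∥ES, corresponding at V]
3. ∠EJS = 59°  [△JES]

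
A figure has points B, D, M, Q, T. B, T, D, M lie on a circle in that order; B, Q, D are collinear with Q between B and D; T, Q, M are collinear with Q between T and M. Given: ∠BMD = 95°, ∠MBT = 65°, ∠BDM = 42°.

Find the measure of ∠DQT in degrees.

1. ∠DBM = 43°  [△BDM]
2. ∠BTM = 42°  [same arc BM]
3. ∠DTM = 43°  [same arc DM]
4. ∠BMT = 73°  [△BTM]
5. ∠BDT = 73°  [same arc BT]
6. ∠DQT = 64°  [△TQD]

∠DQT = 64°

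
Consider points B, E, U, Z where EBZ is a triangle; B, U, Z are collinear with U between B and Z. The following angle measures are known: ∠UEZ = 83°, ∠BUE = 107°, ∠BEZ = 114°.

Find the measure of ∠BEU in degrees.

1. ∠EUZ = 73°  [linear pair at U on BZ]
2. ∠EZU = 24°  [△EUZ]
3. ∠BZE = 24°  [U on ray ZB]
4. ∠EBZ = 42°  [△EBZ]
5. ∠EBU = 42°  [U on ray BZ]
6. ∠BEU = 31°  [△EBU]

∠BEU = 31°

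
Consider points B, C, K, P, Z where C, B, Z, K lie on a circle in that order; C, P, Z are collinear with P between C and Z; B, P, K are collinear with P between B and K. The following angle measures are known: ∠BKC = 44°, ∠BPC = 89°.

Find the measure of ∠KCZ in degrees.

1. ∠BZC = 44°  [same arc CB]
2. ∠BPZ = 91°  [linear pair at P on CZ]
3. ∠KBZ = 45°  [△BPZ]
4. ∠KCZ = 45°  [same arc ZK]

∠KCZ = 45°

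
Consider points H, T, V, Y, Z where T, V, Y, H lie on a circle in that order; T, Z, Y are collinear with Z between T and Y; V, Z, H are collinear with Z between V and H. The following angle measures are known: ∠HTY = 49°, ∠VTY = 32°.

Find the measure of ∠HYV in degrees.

∠HYV = 99°

1. ∠HVY = 49°  [same arc YH]
2. ∠VHY = 32°  [same arc VY]
3. ∠HYV = 99°  [△VYH]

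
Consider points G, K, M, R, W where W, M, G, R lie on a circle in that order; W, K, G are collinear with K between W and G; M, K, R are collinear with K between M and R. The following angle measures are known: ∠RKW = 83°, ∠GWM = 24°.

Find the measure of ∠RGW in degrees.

1. ∠GKR = 97°  [linear pair at K on WG]
2. ∠GRM = 24°  [same arc MG]
3. ∠RGW = 59°  [△GKR]

∠RGW = 59°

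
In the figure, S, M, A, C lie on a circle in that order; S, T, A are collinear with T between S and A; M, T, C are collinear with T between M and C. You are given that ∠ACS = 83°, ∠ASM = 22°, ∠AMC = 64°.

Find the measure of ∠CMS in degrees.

∠CMS = 33°

1. ∠AMS = 97°  [cyclic SMAC, opposite ∠M+∠C]
2. ∠ACM = 22°  [same arc MA]
3. ∠MAS = 61°  [△SMA]
4. ∠CAM = 94°  [△MAC]
5. ∠MCS = 61°  [same arc SM]
6. ∠CSM = 86°  [cyclic SMAC, opposite ∠S+∠A]
7. ∠CMS = 33°  [△SMC]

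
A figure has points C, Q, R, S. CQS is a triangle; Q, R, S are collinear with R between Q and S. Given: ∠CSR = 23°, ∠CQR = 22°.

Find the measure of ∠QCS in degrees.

1. ∠CSQ = 23°  [R on ray SQ]
2. ∠CQS = 22°  [R on ray QS]
3. ∠QCS = 135°  [△CQS]

∠QCS = 135°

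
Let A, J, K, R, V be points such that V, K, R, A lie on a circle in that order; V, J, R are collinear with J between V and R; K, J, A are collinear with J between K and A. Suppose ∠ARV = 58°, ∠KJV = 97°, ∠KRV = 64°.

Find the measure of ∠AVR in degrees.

1. ∠AJR = 97°  [vertical angles at J]
2. ∠KAV = 64°  [same arc VK]
3. ∠AJV = 83°  [linear pair at J on VR]
4. ∠AVR = 33°  [△VJA]

∠AVR = 33°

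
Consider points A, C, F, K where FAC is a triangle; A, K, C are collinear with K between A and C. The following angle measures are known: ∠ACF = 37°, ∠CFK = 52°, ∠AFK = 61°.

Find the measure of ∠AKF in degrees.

1. ∠FCK = 37°  [K on ray CA]
2. ∠CKF = 91°  [△FKC]
3. ∠AKF = 89°  [linear pair at K on AC]

∠AKF = 89°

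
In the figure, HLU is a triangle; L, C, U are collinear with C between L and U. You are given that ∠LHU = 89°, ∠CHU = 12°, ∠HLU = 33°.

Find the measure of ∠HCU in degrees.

1. ∠HUL = 58°  [△HLU]
2. ∠CUH = 58°  [C on ray UL]
3. ∠HCU = 110°  [△HCU]

∠HCU = 110°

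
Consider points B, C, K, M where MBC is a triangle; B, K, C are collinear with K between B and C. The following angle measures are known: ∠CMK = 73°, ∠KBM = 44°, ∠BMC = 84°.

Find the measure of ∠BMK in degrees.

1. ∠CBM = 44°  [K on ray BC]
2. ∠BCM = 52°  [△MBC]
3. ∠KCM = 52°  [K on ray CB]
4. ∠CKM = 55°  [△MKC]
5. ∠BKM = 125°  [linear pair at K on BC]
6. ∠BMK = 11°  [△MBK]

∠BMK = 11°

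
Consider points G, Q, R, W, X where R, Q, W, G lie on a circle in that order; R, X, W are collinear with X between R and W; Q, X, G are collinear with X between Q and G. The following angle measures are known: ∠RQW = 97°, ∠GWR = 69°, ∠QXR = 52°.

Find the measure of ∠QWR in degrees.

1. ∠RGW = 83°  [cyclic RQWG, opposite ∠Q+∠G]
2. ∠GRW = 28°  [△RWG]
3. ∠QXW = 128°  [linear pair at X on RW]
4. ∠GQW = 28°  [same arc WG]
5. ∠QWR = 24°  [△QXW]

∠QWR = 24°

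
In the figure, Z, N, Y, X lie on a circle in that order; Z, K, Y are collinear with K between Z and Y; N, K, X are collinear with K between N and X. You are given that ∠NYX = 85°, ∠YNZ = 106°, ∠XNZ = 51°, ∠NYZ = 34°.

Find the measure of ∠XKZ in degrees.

∠XKZ = 91°

1. ∠NZX = 95°  [cyclic ZNYX, opposite ∠Z+∠Y]
2. ∠YXZ = 74°  [cyclic ZNYX, opposite ∠N+∠X]
3. ∠XYZ = 51°  [same arc ZX]
4. ∠NXZ = 34°  [△ZNX]
5. ∠XZY = 55°  [△ZYX]
6. ∠XKZ = 91°  [△ZKX]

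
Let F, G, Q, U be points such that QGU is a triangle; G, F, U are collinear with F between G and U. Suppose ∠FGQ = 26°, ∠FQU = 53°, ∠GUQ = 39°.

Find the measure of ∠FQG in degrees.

∠FQG = 62°

1. ∠FUQ = 39°  [F on ray UG]
2. ∠QFU = 88°  [△QFU]
3. ∠GFQ = 92°  [linear pair at F on GU]
4. ∠FQG = 62°  [△QGF]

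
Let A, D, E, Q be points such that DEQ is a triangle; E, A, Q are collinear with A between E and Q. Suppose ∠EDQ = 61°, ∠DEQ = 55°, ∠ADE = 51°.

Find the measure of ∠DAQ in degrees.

∠DAQ = 106°

1. ∠AED = 55°  [A on ray EQ]
2. ∠DAE = 74°  [△DEA]
3. ∠DAQ = 106°  [linear pair at A on EQ]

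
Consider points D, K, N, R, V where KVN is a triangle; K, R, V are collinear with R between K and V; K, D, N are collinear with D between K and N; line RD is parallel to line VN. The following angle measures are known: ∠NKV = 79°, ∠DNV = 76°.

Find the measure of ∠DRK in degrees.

1. ∠KNV = 76°  [D on ray NK]
2. ∠KVN = 25°  [△KVN]
3. ∠DRK = 25°  [RD∥VN, corresponding at R]

∠DRK = 25°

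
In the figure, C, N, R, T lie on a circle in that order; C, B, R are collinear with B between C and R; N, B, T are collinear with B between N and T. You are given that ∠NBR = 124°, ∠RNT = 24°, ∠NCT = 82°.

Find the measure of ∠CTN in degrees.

1. ∠CBT = 124°  [vertical angles at B]
2. ∠RCT = 24°  [same arc RT]
3. ∠CTN = 32°  [△CBT]

∠CTN = 32°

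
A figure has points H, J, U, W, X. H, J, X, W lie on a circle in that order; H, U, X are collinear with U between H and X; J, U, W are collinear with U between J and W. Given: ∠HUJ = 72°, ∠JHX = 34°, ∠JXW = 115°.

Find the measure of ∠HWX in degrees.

1. ∠WUX = 72°  [vertical angles at U]
2. ∠JWX = 34°  [same arc JX]
3. ∠WJX = 31°  [△JXW]
4. ∠HXW = 74°  [△XUW]
5. ∠WHX = 31°  [same arc XW]
6. ∠HWX = 75°  [△HXW]

∠HWX = 75°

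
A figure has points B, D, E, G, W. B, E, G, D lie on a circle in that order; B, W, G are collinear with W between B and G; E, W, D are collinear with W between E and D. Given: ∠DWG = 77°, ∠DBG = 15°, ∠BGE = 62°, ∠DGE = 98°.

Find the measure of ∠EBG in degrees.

1. ∠DEG = 15°  [same arc GD]
2. ∠EDG = 67°  [△EGD]
3. ∠EBG = 67°  [same arc EG]

∠EBG = 67°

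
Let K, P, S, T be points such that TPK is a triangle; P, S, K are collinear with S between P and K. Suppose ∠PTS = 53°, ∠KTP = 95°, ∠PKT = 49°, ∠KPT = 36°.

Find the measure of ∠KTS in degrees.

1. ∠SKT = 49°  [S on ray KP]
2. ∠SPT = 36°  [S on ray PK]
3. ∠PST = 91°  [△TPS]
4. ∠KST = 89°  [linear pair at S on PK]
5. ∠KTS = 42°  [△TSK]

∠KTS = 42°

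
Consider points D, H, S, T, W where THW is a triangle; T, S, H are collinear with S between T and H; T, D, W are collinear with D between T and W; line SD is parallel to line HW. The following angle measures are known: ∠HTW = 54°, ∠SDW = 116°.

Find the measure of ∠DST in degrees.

∠DST = 62°

1. ∠DTS = 54°  [S on TH, D on TW]
2. ∠SDT = 64°  [linear pair at D on TW]
3. ∠DST = 62°  [△TSD]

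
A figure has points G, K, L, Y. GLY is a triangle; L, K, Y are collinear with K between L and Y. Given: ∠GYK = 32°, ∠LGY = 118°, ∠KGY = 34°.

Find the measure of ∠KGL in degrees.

∠KGL = 84°

1. ∠GKY = 114°  [△GKY]
2. ∠GYL = 32°  [K on ray YL]
3. ∠GLY = 30°  [△GLY]
4. ∠GKL = 66°  [linear pair at K on LY]
5. ∠GLK = 30°  [K on ray LY]
6. ∠KGL = 84°  [△GLK]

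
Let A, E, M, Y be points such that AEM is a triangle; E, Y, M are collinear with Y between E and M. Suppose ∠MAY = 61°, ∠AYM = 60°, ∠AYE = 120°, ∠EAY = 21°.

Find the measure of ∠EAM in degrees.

∠EAM = 82°

1. ∠AMY = 59°  [△AYM]
2. ∠AEY = 39°  [△AEY]
3. ∠AME = 59°  [Y on ray ME]
4. ∠AEM = 39°  [Y on ray EM]
5. ∠EAM = 82°  [△AEM]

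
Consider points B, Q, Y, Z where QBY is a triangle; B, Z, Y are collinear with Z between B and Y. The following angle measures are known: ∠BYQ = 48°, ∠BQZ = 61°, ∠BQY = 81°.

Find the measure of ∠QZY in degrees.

∠QZY = 112°

1. ∠QBY = 51°  [△QBY]
2. ∠QBZ = 51°  [Z on ray BY]
3. ∠BZQ = 68°  [△QBZ]
4. ∠QZY = 112°  [linear pair at Z on BY]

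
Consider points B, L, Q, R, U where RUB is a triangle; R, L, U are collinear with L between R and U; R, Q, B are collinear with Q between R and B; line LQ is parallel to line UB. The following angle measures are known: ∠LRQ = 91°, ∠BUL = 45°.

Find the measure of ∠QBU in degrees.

∠QBU = 44°

1. ∠BRU = 91°  [L on RU, Q on RB]
2. ∠BUR = 45°  [L on ray UR]
3. ∠RBU = 44°  [△RUB]
4. ∠QBU = 44°  [Q on ray BR]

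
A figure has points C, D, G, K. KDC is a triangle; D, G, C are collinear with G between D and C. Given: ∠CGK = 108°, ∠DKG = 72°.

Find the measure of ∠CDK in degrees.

∠CDK = 36°

1. ∠DGK = 72°  [linear pair at G on DC]
2. ∠GDK = 36°  [△KDG]
3. ∠CDK = 36°  [G on ray DC]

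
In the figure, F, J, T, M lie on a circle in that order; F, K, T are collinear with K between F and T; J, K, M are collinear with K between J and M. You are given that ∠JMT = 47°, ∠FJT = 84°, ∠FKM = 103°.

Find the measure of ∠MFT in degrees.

∠MFT = 28°

1. ∠JFT = 47°  [same arc JT]
2. ∠FTJ = 49°  [△FJT]
3. ∠FMJ = 49°  [same arc FJ]
4. ∠MFT = 28°  [△FKM]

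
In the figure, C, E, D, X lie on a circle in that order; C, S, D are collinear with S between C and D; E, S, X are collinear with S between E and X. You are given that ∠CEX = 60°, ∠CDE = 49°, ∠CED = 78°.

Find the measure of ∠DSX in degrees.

∠DSX = 67°

1. ∠CDX = 60°  [same arc CX]
2. ∠CXE = 49°  [same arc CE]
3. ∠CXD = 102°  [cyclic CEDX, opposite ∠E+∠X]
4. ∠DCX = 18°  [△CDX]
5. ∠CSX = 113°  [△CSX]
6. ∠DSX = 67°  [linear pair at S on CD]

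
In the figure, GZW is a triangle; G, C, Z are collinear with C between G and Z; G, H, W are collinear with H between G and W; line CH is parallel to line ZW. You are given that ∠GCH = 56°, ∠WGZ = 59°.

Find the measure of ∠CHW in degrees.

1. ∠GZW = 56°  [CH∥ZW, corresponding at C]
2. ∠GWZ = 65°  [△GZW]
3. ∠CHG = 65°  [CH∥ZW, corresponding at H]
4. ∠CHW = 115°  [linear pair at H on GW]

∠CHW = 115°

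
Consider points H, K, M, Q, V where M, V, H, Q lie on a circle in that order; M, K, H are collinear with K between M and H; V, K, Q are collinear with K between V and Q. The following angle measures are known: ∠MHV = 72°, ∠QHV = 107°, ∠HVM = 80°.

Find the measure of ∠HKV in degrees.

∠HKV = 63°

1. ∠MQV = 72°  [same arc MV]
2. ∠HMV = 28°  [△MVH]
3. ∠QMV = 73°  [cyclic MVHQ, opposite ∠M+∠H]
4. ∠MVQ = 35°  [△MVQ]
5. ∠MKV = 117°  [△MKV]
6. ∠HKV = 63°  [linear pair at K on MH]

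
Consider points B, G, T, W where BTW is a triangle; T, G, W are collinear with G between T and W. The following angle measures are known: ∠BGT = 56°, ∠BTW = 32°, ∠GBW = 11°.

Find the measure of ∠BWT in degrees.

1. ∠BGW = 124°  [linear pair at G on TW]
2. ∠BWG = 45°  [△BGW]
3. ∠BWT = 45°  [G on ray WT]

∠BWT = 45°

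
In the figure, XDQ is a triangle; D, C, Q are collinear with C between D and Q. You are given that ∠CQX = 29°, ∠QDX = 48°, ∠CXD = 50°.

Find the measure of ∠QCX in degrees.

1. ∠CDX = 48°  [C on ray DQ]
2. ∠DCX = 82°  [△XDC]
3. ∠QCX = 98°  [linear pair at C on DQ]

∠QCX = 98°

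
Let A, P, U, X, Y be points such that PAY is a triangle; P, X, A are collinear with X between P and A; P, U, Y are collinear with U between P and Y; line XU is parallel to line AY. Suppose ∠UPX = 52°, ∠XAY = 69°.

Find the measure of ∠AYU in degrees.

1. ∠APY = 52°  [X on PA, U on PY]
2. ∠PAY = 69°  [X on ray AP]
3. ∠AYP = 59°  [△PAY]
4. ∠AYU = 59°  [U on ray YP]

∠AYU = 59°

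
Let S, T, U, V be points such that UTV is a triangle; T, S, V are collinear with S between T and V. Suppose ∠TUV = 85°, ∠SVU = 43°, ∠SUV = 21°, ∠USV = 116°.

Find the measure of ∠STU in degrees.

1. ∠TVU = 43°  [S on ray VT]
2. ∠UTV = 52°  [△UTV]
3. ∠STU = 52°  [S on ray TV]

∠STU = 52°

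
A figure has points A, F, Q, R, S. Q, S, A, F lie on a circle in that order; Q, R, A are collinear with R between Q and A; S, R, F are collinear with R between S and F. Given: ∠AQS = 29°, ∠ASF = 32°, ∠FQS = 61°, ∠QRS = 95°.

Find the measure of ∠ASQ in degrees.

∠ASQ = 88°

1. ∠AFS = 29°  [same arc SA]
2. ∠AQF = 32°  [same arc AF]
3. ∠ARF = 95°  [vertical angles at R]
4. ∠FAQ = 56°  [△ARF]
5. ∠AFQ = 92°  [△QAF]
6. ∠ASQ = 88°  [cyclic QSAF, opposite ∠S+∠F]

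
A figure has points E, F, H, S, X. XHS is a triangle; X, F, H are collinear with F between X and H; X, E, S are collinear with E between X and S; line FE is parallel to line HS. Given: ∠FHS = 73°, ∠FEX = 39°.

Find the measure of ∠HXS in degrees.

∠HXS = 68°

1. ∠SHX = 73°  [F on ray HX]
2. ∠HSX = 39°  [FE∥HS, corresponding at E]
3. ∠HXS = 68°  [△XHS]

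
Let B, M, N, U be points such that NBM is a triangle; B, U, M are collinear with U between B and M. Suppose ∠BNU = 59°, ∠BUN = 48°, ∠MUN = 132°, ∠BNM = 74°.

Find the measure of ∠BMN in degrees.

1. ∠NBU = 73°  [△NBU]
2. ∠MBN = 73°  [U on ray BM]
3. ∠BMN = 33°  [△NBM]

∠BMN = 33°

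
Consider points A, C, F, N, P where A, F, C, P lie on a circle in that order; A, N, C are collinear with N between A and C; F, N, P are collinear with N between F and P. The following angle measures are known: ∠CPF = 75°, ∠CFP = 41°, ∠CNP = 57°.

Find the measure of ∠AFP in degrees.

1. ∠CAF = 75°  [same arc FC]
2. ∠ANF = 57°  [vertical angles at N]
3. ∠AFP = 48°  [△ANF]

∠AFP = 48°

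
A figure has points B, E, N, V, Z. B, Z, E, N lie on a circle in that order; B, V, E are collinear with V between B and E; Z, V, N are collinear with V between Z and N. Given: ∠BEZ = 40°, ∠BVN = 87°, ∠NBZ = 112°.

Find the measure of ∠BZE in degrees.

1. ∠BNZ = 40°  [same arc BZ]
2. ∠EVZ = 87°  [vertical angles at V]
3. ∠BZN = 28°  [△BZN]
4. ∠BVZ = 93°  [linear pair at V on BE]
5. ∠EBZ = 59°  [△BVZ]
6. ∠BZE = 81°  [△BZE]

∠BZE = 81°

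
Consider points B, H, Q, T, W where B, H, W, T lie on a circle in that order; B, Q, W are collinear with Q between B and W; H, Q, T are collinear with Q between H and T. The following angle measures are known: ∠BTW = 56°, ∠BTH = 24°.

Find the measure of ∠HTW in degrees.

1. ∠BHW = 124°  [cyclic BHWT, opposite ∠H+∠T]
2. ∠BWH = 24°  [same arc BH]
3. ∠HBW = 32°  [△BHW]
4. ∠HTW = 32°  [same arc HW]

∠HTW = 32°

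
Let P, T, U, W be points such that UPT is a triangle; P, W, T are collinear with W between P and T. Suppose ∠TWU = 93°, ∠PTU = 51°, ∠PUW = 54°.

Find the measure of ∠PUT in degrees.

1. ∠PWU = 87°  [linear pair at W on PT]
2. ∠UPW = 39°  [△UPW]
3. ∠TPU = 39°  [W on ray PT]
4. ∠PUT = 90°  [△UPT]

∠PUT = 90°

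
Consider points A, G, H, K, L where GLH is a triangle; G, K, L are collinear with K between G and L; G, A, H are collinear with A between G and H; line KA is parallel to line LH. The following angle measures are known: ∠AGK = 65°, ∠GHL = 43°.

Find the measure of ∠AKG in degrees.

∠AKG = 72°

1. ∠HGL = 65°  [K on GL, A on GH]
2. ∠GLH = 72°  [△GLH]
3. ∠AKG = 72°  [KA∥LH, corresponding at K]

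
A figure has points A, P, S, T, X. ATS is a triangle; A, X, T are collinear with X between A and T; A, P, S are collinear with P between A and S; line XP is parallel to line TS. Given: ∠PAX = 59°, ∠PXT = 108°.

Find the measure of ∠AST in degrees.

∠AST = 49°

1. ∠AXP = 72°  [linear pair at X on AT]
2. ∠APX = 49°  [△AXP]
3. ∠AST = 49°  [XP∥TS, corresponding at P]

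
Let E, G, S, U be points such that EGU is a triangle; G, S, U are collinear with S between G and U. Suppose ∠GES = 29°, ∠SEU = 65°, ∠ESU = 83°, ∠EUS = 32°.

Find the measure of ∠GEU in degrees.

1. ∠ESG = 97°  [linear pair at S on GU]
2. ∠EUG = 32°  [S on ray UG]
3. ∠EGS = 54°  [△EGS]
4. ∠EGU = 54°  [S on ray GU]
5. ∠GEU = 94°  [△EGU]

∠GEU = 94°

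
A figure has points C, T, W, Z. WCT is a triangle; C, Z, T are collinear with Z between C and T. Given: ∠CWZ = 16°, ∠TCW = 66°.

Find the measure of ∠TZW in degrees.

1. ∠WCZ = 66°  [Z on ray CT]
2. ∠CZW = 98°  [△WCZ]
3. ∠TZW = 82°  [linear pair at Z on CT]

∠TZW = 82°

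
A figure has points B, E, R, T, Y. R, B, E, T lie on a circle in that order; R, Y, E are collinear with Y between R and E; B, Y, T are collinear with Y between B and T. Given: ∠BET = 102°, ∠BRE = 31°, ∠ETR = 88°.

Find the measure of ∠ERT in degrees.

∠ERT = 47°

1. ∠BTE = 31°  [same arc BE]
2. ∠EBT = 47°  [△BET]
3. ∠ERT = 47°  [same arc ET]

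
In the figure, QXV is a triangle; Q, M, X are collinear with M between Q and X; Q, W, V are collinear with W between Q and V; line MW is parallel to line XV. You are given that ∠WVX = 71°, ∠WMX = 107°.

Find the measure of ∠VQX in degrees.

1. ∠QVX = 71°  [W on ray VQ]
2. ∠QMW = 73°  [linear pair at M on QX]
3. ∠MWQ = 71°  [MW∥XV, corresponding at W]
4. ∠MQW = 36°  [△QMW]
5. ∠VQX = 36°  [M on QX, W on QV]

∠VQX = 36°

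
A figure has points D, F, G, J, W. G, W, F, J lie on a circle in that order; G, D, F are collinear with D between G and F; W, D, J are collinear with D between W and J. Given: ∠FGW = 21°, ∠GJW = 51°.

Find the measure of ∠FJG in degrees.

1. ∠GFW = 51°  [same arc GW]
2. ∠FWG = 108°  [△GWF]
3. ∠FJG = 72°  [cyclic GWFJ, opposite ∠W+∠J]

∠FJG = 72°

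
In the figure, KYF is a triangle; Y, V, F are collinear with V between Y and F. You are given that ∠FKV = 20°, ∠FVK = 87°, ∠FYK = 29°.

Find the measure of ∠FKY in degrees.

1. ∠KFV = 73°  [△KVF]
2. ∠KFY = 73°  [V on ray FY]
3. ∠FKY = 78°  [△KYF]

∠FKY = 78°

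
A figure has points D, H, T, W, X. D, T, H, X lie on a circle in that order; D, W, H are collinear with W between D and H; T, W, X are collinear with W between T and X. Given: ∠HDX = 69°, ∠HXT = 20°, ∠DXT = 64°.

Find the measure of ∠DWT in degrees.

1. ∠HTX = 69°  [same arc HX]
2. ∠DHT = 64°  [same arc DT]
3. ∠HWT = 47°  [△TWH]
4. ∠DWT = 133°  [linear pair at W on DH]

∠DWT = 133°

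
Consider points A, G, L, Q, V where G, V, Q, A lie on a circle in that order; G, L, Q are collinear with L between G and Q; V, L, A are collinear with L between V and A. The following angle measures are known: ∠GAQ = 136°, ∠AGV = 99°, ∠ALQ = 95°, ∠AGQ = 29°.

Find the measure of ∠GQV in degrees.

1. ∠GLV = 95°  [vertical angles at L]
2. ∠AVQ = 29°  [same arc QA]
3. ∠QLV = 85°  [linear pair at L on GQ]
4. ∠GQV = 66°  [△VLQ]

∠GQV = 66°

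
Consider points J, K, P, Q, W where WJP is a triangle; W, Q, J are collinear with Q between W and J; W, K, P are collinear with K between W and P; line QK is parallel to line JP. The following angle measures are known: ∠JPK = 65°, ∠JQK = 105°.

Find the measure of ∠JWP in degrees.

∠JWP = 40°

1. ∠JPW = 65°  [K on ray PW]
2. ∠KQW = 75°  [linear pair at Q on WJ]
3. ∠QKW = 65°  [QK∥JP, corresponding at K]
4. ∠KWQ = 40°  [△WQK]
5. ∠JWP = 40°  [Q on WJ, K on WP]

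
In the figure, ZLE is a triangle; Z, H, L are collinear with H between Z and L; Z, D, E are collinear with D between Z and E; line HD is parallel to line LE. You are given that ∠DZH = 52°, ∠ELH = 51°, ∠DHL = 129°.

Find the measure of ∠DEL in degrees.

1. ∠EZL = 52°  [H on ZL, D on ZE]
2. ∠ELZ = 51°  [H on ray LZ]
3. ∠LEZ = 77°  [△ZLE]
4. ∠DEL = 77°  [D on ray EZ]

∠DEL = 77°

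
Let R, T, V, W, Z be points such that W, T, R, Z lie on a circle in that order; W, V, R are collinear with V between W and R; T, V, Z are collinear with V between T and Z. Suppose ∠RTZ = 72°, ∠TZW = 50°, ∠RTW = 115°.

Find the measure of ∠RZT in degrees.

∠RZT = 15°

1. ∠TRW = 50°  [same arc WT]
2. ∠RWT = 15°  [△WTR]
3. ∠RZT = 15°  [same arc TR]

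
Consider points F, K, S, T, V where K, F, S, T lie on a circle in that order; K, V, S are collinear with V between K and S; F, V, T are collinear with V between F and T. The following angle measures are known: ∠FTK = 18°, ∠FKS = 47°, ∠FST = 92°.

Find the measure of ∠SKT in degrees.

∠SKT = 41°

1. ∠FTS = 47°  [same arc FS]
2. ∠SFT = 41°  [△FST]
3. ∠SKT = 41°  [same arc ST]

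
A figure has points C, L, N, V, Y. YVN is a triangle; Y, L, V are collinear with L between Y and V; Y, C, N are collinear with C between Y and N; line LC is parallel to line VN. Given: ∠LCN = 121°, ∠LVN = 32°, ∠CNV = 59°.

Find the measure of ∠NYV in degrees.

1. ∠NVY = 32°  [L on ray VY]
2. ∠VNY = 59°  [C on ray NY]
3. ∠NYV = 89°  [△YVN]

∠NYV = 89°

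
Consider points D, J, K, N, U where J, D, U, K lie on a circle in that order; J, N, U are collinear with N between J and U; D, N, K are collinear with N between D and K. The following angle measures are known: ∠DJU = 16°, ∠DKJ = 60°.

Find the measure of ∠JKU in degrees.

∠JKU = 76°

1. ∠DUJ = 60°  [same arc JD]
2. ∠JDU = 104°  [△JDU]
3. ∠JKU = 76°  [cyclic JDUK, opposite ∠D+∠K]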